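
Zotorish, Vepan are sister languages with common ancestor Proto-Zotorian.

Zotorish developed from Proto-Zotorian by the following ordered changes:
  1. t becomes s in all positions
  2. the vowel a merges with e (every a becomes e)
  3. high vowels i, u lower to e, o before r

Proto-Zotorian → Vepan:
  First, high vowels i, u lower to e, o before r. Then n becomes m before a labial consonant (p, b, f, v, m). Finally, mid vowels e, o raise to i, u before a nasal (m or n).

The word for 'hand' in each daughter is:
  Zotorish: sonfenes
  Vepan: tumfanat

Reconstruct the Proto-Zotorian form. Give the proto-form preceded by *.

*tonfanat

Position 5: Zotorish has e, Vepan has a. Vepan preserves a here (none of its changes turn any other segment into a), so the proto-segment is *a.
Position 8: Zotorish has s, Vepan has t. Vepan preserves t here (none of its changes turn any other segment into t), so the proto-segment is *t.
Position 3: Zotorish has n, Vepan has m. Zotorish preserves n here (none of its changes turn any other segment into n), so the proto-segment is *n.
Continuing position by position gives *tonfanat; check it forward:
Zotorish: start from *tonfanat.
  rule 1 (unconditioned shift): tonfanat → sonfanas
  rule 2 (vowel merger): sonfanas → sonfenes
  rule 3: no change — sonfenes
  ⇒ Zotorish sonfenes
Vepan: start from *tonfanat.
  rule 1: no change — tonfanat
  rule 2 (nasal place assimilation): tonfanat → tomfanat
  rule 3 (pre-nasal raising): tomfanat → tumfanat
  ⇒ Vepan tumfanat
Only *tonfanat yields all of Zotorish sonfenes, Vepan tumfanat.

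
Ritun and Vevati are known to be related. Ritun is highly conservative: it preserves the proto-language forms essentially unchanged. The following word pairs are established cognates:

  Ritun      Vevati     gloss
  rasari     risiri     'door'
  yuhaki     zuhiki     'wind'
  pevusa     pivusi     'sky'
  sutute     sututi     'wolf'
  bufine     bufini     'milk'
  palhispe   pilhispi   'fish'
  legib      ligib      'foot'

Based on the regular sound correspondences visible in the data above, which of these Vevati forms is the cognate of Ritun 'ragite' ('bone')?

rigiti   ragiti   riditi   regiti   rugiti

rigiti

rasari ~ risiri, yuhaki ~ zuhiki — Ritun a corresponds to Vevati i after a consonant, before a consonant other than r, m, n, p, b, f, v.
sutute ~ sututi, bufine ~ bufini — Ritun e corresponds to Vevati i word-finally.
Applying these to Ritun 'ragite':
  ragite → rigite   (a→i after a consonant, before a consonant other than r, m, n, p, b, f, v)
  rigite → rigiti   (e→i word-finally)
So the Vevati cognate is 'rigiti'.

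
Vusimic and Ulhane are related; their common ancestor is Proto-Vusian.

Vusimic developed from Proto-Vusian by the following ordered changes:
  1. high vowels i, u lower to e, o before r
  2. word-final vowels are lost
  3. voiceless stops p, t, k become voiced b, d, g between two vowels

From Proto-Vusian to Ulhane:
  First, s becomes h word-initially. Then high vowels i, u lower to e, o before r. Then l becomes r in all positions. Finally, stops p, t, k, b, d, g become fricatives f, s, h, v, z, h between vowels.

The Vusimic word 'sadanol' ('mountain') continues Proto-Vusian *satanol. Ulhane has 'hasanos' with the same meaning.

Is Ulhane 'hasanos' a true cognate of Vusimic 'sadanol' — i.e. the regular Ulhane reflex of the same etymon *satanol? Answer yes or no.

Derive the expected Ulhane reflex of *satanol:
Ulhane: start from *satanol.
  rule 1 (debuccalisation): satanol → hatanol
  rule 2: no change — hatanol
  rule 3 (unconditioned shift): hatanol → hatanor
  rule 4 (intervocalic lenition): hatanor → hasanor
  ⇒ Ulhane hasanor
The regular Ulhane reflex would be 'hasanor', but the attested form is 'hasanos'. The correspondence is irregular, so they are not cognates (the Ulhane form has a different source).

no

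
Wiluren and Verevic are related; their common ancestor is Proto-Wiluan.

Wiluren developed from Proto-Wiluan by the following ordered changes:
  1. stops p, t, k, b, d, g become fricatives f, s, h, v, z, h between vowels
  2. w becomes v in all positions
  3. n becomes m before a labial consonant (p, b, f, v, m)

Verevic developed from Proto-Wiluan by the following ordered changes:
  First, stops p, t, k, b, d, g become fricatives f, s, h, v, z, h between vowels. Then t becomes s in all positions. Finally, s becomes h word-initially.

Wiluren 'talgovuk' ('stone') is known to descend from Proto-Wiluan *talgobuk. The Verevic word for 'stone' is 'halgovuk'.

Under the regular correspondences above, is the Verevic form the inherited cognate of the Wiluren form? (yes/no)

Derive the expected Verevic reflex of *talgobuk:
Verevic: start from *talgobuk.
  rule 1 (intervocalic lenition): talgobuk → talgovuk
  rule 2 (unconditioned shift): talgovuk → salgovuk
  rule 3 (debuccalisation): salgovuk → halgovuk
  ⇒ Verevic halgovuk
Verevic 'halgovuk' matches the regular reflex exactly, so the pair is cognate.

yes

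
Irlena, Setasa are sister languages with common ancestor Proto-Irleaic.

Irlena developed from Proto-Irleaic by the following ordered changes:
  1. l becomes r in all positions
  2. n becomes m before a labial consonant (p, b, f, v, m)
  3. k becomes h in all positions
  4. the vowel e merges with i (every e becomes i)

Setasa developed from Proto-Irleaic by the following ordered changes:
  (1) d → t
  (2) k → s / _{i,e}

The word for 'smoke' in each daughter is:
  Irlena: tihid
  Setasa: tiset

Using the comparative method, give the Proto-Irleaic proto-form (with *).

*tiked

Position 5: Irlena has d, Setasa has t. Irlena preserves d here (none of its changes turn any other segment into d), so the proto-segment is *d.
Position 4: Irlena has i, Setasa has e. Setasa preserves e here (none of its changes turn any other segment into e), so the proto-segment is *e.
Position 3: Irlena has h, Setasa has s. Taking the neighbouring segments as reconstructed: Irlena h could go back to *k or *h; Setasa s could go back to *k or *s — the one source consistent with every daughter is *k.
The remaining positions agree across the daughters. Check the candidate against every language:
Irlena: start from *tiked.
  rule 1: no change — tiked
  rule 2: no change — tiked
  rule 3 (unconditioned shift): tiked → tihed
  rule 4 (vowel merger): tihed → tihid
  ⇒ Irlena tihid
Setasa: *tiked > tiket > tiset  (by unconditioned shift, palatalisation)
*tiked is the unique common source.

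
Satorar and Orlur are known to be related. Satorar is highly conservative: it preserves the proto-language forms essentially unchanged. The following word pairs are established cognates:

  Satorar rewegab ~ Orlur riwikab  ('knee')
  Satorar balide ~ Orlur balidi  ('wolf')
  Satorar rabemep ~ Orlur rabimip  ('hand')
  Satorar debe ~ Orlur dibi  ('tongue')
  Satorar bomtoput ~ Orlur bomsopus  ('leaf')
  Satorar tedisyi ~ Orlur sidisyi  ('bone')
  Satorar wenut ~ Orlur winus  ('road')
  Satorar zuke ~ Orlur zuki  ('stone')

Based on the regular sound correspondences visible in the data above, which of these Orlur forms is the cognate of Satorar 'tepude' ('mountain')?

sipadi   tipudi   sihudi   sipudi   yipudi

sipudi

tedisyi ~ sidisyi — Satorar t corresponds to Orlur s word-initially before a front vowel.
rabemep ~ rabimip — Satorar e corresponds to Orlur i after a consonant, before a labial obstruent.
balide ~ balidi, debe ~ dibi — Satorar e corresponds to Orlur i word-finally.
Applying these to Satorar 'tepude':
  tepude → sepude   (t→s word-initially before a front vowel)
  sepude → sipude   (e→i after a consonant, before a labial obstruent)
  sipude → sipudi   (e→i word-finally)
So the Orlur cognate is 'sipudi'.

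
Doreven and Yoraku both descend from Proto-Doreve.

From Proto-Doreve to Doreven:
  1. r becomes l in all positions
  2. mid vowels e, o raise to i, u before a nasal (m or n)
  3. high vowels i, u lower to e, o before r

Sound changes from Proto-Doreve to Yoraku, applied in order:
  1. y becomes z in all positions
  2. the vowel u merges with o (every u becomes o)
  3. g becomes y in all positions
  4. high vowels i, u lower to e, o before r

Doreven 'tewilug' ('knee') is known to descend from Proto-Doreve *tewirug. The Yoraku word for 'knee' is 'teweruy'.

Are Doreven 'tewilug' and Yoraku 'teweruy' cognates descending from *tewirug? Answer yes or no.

Derive the expected Yoraku reflex of *tewirug:
Yoraku: start from *tewirug.
  rule 1: no change — tewirug
  rule 2 (vowel merger): tewirug → tewirog
  rule 3 (unconditioned shift): tewirog → tewiroy
  rule 4 (pre-rhotic lowering): tewiroy → teweroy
  ⇒ Yoraku teweroy
The regular Yoraku reflex would be 'teweroy', but the attested form is 'teweruy'. The correspondence is irregular, so they are not cognates (the Yoraku form has a different source).

no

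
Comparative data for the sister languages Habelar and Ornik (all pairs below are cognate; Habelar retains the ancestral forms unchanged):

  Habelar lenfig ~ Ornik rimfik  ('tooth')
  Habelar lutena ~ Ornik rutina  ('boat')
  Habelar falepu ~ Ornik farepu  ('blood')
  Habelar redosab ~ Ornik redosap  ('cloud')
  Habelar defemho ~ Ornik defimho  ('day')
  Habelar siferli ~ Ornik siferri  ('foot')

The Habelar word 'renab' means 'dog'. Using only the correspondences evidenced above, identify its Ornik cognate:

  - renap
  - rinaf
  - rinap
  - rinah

lenfig ~ rimfik, lutena ~ rutina — Habelar e corresponds to Ornik i after a consonant, before a nasal.
redosab ~ redosap — Habelar b corresponds to Ornik p word-finally.
Applying these to Habelar 'renab':
  renab → rinab   (e→i after a consonant, before a nasal)
  rinab → rinap   (b→p word-finally)
So the Ornik cognate is 'rinap'.

rinap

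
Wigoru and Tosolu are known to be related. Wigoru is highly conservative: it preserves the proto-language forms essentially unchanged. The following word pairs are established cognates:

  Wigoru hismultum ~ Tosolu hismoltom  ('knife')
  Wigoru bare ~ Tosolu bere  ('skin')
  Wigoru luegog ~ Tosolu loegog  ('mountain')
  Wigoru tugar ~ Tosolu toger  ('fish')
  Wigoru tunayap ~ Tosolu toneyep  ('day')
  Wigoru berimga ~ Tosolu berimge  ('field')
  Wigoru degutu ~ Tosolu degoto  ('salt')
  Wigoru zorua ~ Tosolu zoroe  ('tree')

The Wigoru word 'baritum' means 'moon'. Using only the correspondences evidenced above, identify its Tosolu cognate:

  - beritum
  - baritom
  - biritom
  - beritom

beritom

bare ~ bere, tugar ~ toger — Wigoru a corresponds to Tosolu e after a consonant, before r.
hismultum ~ hismoltom — Wigoru u corresponds to Tosolu o after a consonant, before a nasal.
Applying these to Wigoru 'baritum':
  baritum → beritum   (a→e after a consonant, before r)
  beritum → beritom   (u→o after a consonant, before a nasal)
So the Tosolu cognate is 'beritom'.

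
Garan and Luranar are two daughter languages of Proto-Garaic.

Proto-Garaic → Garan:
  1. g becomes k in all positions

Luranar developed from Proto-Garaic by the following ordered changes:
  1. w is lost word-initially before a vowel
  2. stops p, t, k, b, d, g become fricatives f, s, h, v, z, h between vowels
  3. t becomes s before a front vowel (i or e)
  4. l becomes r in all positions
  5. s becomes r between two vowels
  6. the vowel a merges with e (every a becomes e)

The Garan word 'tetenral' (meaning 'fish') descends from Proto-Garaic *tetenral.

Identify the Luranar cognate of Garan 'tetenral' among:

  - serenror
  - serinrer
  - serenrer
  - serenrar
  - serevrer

serenrer

Luranar: *tetenral > tesenral > sesenral > sesenrar > serenrar > serenrer  (by intervocalic lenition, palatalisation, unconditioned shift, rhotacism, vowel merger)
Only 'serenrer' matches the regular Luranar development of *tetenral.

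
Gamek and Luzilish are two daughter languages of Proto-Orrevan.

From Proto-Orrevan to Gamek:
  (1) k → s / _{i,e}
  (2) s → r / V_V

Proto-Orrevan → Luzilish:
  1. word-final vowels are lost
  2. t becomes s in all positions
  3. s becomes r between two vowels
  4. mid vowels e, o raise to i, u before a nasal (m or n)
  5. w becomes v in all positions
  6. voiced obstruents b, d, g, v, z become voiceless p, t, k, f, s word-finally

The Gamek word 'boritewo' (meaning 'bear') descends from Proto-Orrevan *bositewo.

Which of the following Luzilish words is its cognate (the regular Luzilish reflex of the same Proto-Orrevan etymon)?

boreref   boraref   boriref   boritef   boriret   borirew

Luzilish: start from *bositewo.
  rule 1 (apocope): bositewo → bositew
  rule 2 (unconditioned shift): bositew → bosisew
  rule 3 (rhotacism): bosisew → borirew
  rule 4: no change — borirew
  rule 5 (unconditioned shift): borirew → borirev
  rule 6 (final devoicing): borirev → boriref
  ⇒ Luzilish boriref
The other candidates each miss or misapply at least one Luzilish change.

boriref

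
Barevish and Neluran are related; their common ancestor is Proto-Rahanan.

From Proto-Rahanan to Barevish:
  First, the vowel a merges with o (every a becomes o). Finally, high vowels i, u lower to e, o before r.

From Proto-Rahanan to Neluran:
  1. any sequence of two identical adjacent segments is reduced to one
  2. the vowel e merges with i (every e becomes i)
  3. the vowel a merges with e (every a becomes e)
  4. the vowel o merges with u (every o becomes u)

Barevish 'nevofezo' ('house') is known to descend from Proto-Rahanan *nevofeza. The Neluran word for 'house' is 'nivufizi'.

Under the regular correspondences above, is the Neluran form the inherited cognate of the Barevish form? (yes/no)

Derive the expected Neluran reflex of *nevofeza:
Neluran: start from *nevofeza.
  rule 1: no change — nevofeza
  rule 2 (vowel merger): nevofeza → nivofiza
  rule 3 (vowel merger): nivofiza → nivofize
  rule 4 (vowel merger): nivofize → nivufize
  ⇒ Neluran nivufize
The regular Neluran reflex would be 'nivufize', but the attested form is 'nivufizi'. The correspondence is irregular, so they are not cognates (the Neluran form has a different source).

no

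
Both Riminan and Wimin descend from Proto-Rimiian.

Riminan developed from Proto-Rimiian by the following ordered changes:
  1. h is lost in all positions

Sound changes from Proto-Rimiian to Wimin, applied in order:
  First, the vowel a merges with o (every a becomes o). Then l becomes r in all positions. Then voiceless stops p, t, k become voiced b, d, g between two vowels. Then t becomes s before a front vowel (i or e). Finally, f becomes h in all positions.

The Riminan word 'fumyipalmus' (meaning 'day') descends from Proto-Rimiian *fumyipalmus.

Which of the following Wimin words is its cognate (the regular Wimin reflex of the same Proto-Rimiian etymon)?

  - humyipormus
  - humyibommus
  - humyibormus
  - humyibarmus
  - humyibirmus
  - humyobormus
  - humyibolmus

humyibormus

Wimin: *fumyipalmus > fumyipolmus > fumyipormus > fumyibormus > humyibormus  (by vowel merger, unconditioned shift, intervocalic voicing, unconditioned shift)
Among the options, 'humyibormus' alone shows every Wimin change applied in order.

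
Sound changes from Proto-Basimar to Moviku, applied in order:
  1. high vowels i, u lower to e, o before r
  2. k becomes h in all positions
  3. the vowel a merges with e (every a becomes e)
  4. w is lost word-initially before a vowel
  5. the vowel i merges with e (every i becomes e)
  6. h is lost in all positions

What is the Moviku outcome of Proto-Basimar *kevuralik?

evorele

Moviku: *kevuralik > kevoralik > hevoralih > hevorelih > hevoreleh > evorele  (by pre-rhotic lowering, unconditioned shift, vowel merger, vowel merger, h-loss)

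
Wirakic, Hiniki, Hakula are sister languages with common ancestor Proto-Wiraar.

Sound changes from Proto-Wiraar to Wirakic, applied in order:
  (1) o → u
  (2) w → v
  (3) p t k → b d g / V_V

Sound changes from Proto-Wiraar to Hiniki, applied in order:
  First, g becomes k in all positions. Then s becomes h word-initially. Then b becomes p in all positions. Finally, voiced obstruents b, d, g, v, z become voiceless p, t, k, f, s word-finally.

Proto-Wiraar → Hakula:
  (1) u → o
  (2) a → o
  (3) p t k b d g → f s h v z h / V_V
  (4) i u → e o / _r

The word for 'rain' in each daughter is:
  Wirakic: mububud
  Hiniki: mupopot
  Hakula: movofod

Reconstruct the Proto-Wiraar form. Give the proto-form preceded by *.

*mubopod

Position 6: Wirakic has u, Hiniki has o, Hakula has o. Hiniki preserves o here (none of its changes turn any other segment into o), so the proto-segment is *o.
Position 3: Wirakic has b, Hiniki has p, Hakula has v. Taking the neighbouring segments as reconstructed: Wirakic b could go back to *p or *b; Hiniki p could go back to *p or *b; Hakula v could go back to *b or *v — the one source consistent with every daughter is *b.
Continuing position by position gives *mubopod; check it forward:
Wirakic: *mubopod > mubupud > mububud  (by vowel merger, intervocalic voicing)
Hiniki: *mubopod
  mubopod (rule 1 does not apply)
  mubopod (rule 2 does not apply)
  mubopod → mupopod   [unconditioned shift]
  mupopod → mupopot   [final devoicing]
  giving Hiniki mupopot.
Hakula: start from *mubopod.
  rule 1 (vowel merger): mubopod → mobopod
  rule 2: no change — mobopod
  rule 3 (intervocalic lenition): mobopod → movofod
  rule 4: no change — movofod
  ⇒ Hakula movofod
*mubopod is the unique common source.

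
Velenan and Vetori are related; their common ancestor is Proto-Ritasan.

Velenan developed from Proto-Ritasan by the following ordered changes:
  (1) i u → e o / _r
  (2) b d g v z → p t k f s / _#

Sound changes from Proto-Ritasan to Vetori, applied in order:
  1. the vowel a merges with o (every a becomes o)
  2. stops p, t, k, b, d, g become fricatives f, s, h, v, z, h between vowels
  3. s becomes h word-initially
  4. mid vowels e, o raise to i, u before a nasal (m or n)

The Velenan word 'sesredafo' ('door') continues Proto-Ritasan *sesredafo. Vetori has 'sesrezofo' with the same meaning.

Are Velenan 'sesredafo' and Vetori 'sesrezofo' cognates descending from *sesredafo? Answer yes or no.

Derive the expected Vetori reflex of *sesredafo:
Vetori: start from *sesredafo.
  rule 1 (vowel merger): sesredafo → sesredofo
  rule 2 (intervocalic lenition): sesredofo → sesrezofo
  rule 3 (debuccalisation): sesrezofo → hesrezofo
  rule 4: no change — hesrezofo
  ⇒ Vetori hesrezofo
The regular Vetori reflex would be 'hesrezofo', but the attested form is 'sesrezofo'. The correspondence is irregular, so they are not cognates (the Vetori form has a different source).

no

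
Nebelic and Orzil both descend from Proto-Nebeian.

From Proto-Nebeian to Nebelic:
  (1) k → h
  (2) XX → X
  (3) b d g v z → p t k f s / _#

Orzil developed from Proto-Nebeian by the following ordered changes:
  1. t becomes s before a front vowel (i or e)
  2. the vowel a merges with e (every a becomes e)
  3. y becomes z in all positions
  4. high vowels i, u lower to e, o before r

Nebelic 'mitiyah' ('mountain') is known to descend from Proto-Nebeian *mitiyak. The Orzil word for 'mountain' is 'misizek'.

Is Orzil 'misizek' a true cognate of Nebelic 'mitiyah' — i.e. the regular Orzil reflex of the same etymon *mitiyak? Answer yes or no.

yes

Derive the expected Orzil reflex of *mitiyak:
Orzil: *mitiyak
  mitiyak → misiyak   [palatalisation]
  misiyak → misiyek   [vowel merger]
  misiyek → misizek   [unconditioned shift]
  misizek (rule 4 does not apply)
  giving Orzil misizek.
Orzil 'misizek' matches the regular reflex exactly, so the pair is cognate.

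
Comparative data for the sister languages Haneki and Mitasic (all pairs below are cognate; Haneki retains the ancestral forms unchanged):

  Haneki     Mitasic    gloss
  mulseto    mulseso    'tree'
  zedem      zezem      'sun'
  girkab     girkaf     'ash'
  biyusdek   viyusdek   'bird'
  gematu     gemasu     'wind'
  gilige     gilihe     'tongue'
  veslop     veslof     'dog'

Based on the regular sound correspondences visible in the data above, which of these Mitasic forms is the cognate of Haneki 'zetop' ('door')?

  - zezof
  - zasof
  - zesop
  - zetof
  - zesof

zesof

mulseto ~ mulseso — Haneki t corresponds to Mitasic s between vowels (before a back vowel).
veslop ~ veslof — Haneki p corresponds to Mitasic f word-finally.
Applying these to Haneki 'zetop':
  zetop → zesop   (t→s between vowels (before a back vowel))
  zesop → zesof   (p→f word-finally)
So the Mitasic cognate is 'zesof'.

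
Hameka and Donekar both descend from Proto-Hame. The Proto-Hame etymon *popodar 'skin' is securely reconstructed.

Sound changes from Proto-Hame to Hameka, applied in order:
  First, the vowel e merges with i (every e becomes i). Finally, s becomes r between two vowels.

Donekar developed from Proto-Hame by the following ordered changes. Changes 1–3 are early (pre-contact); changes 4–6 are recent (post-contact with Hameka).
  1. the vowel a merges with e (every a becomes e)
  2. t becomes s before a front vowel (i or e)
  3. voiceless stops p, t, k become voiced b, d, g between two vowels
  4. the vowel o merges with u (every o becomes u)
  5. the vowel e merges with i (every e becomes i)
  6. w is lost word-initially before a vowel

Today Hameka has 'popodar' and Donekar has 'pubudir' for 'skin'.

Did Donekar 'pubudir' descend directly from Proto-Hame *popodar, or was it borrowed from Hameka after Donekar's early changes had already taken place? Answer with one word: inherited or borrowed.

inherited

If inherited, *popodar would pass through all of Donekar's changes:
Donekar: *popodar
  popodar → popoder   [vowel merger]
  popoder (rule 2 does not apply)
  popoder → poboder   [intervocalic voicing]
  poboder → pubuder   [vowel merger]
  pubuder → pubudir   [vowel merger]
  pubudir (rule 6 does not apply)
  giving Donekar pubudir.
If borrowed from Hameka 'popodar' after the early changes, it would undergo only the recent ones:
  rule 4 (vowel merger): popodar → pupudar
  rule 5 (vowel merger): no change (pupudar)
  rule 6 (glide loss): no change (pupudar)
  ⇒ as a loan: pupudar
Donekar 'pubudir' matches the inherited outcome exactly, so it is an inherited cognate, not a loan.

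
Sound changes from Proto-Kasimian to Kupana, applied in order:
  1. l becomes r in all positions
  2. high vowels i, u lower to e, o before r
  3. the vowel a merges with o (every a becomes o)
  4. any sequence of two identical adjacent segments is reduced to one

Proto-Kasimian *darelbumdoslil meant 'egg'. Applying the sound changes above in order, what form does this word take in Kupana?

dorerbumdosrer

Kupana: start from *darelbumdoslil.
  rule 1 (unconditioned shift): darelbumdoslil → darerbumdosrir
  rule 2 (pre-rhotic lowering): darerbumdosrir → darerbumdosrer
  rule 3 (vowel merger): darerbumdosrer → dorerbumdosrer
  rule 4: no change — dorerbumdosrer
  ⇒ Kupana dorerbumdosrer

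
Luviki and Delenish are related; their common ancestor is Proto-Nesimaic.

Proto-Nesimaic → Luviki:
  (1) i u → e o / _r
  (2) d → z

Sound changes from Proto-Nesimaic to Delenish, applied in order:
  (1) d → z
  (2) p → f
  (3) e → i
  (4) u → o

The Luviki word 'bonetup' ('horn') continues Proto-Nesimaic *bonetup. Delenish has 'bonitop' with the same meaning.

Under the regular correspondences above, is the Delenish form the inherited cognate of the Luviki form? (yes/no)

no

Derive the expected Delenish reflex of *bonetup:
Delenish: start from *bonetup.
  rule 1: no change — bonetup
  rule 2 (unconditioned shift): bonetup → bonetuf
  rule 3 (vowel merger): bonetuf → bonituf
  rule 4 (vowel merger): bonituf → bonitof
  ⇒ Delenish bonitof
The regular Delenish reflex would be 'bonitof', but the attested form is 'bonitop'. The correspondence is irregular, so they are not cognates (the Delenish form has a different source).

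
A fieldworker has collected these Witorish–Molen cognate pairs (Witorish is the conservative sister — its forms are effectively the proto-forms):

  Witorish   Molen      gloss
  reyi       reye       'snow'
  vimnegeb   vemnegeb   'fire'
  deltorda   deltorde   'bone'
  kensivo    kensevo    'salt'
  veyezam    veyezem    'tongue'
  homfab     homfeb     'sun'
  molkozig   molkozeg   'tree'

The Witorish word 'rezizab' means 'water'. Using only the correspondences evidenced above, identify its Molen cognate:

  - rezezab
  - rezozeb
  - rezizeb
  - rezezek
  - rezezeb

rezezeb

molkozig ~ molkozeg — Witorish i corresponds to Molen e after a consonant, before a consonant other than r, m, n, p, b, f, v.
homfab ~ homfeb — Witorish a corresponds to Molen e after a consonant, before a labial obstruent.
Applying these to Witorish 'rezizab':
  rezizab → rezezab   (i→e after a consonant, before a consonant other than r, m, n, p, b, f, v)
  rezezab → rezezeb   (a→e after a consonant, before a labial obstruent)
So the Molen cognate is 'rezezeb'.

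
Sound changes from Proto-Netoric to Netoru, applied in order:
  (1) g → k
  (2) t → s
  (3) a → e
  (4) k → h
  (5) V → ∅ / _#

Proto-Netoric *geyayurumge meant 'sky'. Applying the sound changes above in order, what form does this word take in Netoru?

heyeyurumh

Netoru: *geyayurumge > keyayurumke > keyeyurumke > heyeyurumhe > heyeyurumh  (by unconditioned shift, vowel merger, unconditioned shift, apocope)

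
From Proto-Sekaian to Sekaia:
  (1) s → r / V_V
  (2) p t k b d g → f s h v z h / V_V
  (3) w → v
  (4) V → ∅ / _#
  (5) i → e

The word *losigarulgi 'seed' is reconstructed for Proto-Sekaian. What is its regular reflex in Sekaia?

loreharulg

Sekaia: start from *losigarulgi.
  rule 1 (rhotacism): losigarulgi → lorigarulgi
  rule 2 (intervocalic lenition): lorigarulgi → loriharulgi
  rule 3: no change — loriharulgi
  rule 4 (apocope): loriharulgi → loriharulg
  rule 5 (vowel merger): loriharulg → loreharulg
  ⇒ Sekaia loreharulg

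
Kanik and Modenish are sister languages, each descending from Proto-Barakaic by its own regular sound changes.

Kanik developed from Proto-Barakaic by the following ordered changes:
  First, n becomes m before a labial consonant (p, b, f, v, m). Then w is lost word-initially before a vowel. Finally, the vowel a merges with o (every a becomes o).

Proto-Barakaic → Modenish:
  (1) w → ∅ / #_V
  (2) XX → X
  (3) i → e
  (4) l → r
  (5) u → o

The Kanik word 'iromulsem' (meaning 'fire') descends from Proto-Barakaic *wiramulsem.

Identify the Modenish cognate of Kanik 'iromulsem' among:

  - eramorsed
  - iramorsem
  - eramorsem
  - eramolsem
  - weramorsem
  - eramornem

eramorsem

Modenish: *wiramulsem > iramulsem > eramulsem > eramursem > eramorsem  (by glide loss, vowel merger, unconditioned shift, vowel merger)
Only 'eramorsem' matches the regular Modenish development of *wiramulsem.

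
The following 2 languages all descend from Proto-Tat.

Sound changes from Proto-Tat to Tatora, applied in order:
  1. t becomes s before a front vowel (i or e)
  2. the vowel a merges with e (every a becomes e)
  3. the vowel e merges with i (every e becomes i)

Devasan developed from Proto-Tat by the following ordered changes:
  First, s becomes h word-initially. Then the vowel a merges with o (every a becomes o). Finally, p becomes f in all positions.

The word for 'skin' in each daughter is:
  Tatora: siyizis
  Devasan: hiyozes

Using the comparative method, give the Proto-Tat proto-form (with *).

Position 1: Tatora has s, Devasan has h. Taking the neighbouring segments as reconstructed: Tatora s could go back to *t or *s; Devasan h could go back to *s or *h — the one source consistent with every daughter is *s.
Position 4: Tatora has i, Devasan has o. Taking the neighbouring segments as reconstructed: Tatora i could go back to *a or *e or *i; Devasan o could go back to *a or *o — the one source consistent with every daughter is *a.
Position 6: Tatora has i, Devasan has e. Devasan preserves e here (none of its changes turn any other segment into e), so the proto-segment is *e.
The remaining positions agree across the daughters. Check the candidate against every language:
Tatora: start from *siyazes.
  rule 1: no change — siyazes
  rule 2 (vowel merger): siyazes → siyezes
  rule 3 (vowel merger): siyezes → siyizis
  ⇒ Tatora siyizis
Devasan: *siyazes > hiyazes > hiyozes  (by debuccalisation, vowel merger)
*siyazes is the unique common source.

*siyazes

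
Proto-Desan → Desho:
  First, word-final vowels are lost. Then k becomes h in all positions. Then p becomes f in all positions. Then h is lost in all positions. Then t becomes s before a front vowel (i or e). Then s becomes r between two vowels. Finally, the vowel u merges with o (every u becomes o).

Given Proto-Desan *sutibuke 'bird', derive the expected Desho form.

soribo

Desho: start from *sutibuke.
  rule 1 (apocope): sutibuke → sutibuk
  rule 2 (unconditioned shift): sutibuk → sutibuh
  rule 3: no change — sutibuh
  rule 4 (h-loss): sutibuh → sutibu
  rule 5 (palatalisation): sutibu → susibu
  rule 6 (rhotacism): susibu → suribu
  rule 7 (vowel merger): suribu → soribo
  ⇒ Desho soribo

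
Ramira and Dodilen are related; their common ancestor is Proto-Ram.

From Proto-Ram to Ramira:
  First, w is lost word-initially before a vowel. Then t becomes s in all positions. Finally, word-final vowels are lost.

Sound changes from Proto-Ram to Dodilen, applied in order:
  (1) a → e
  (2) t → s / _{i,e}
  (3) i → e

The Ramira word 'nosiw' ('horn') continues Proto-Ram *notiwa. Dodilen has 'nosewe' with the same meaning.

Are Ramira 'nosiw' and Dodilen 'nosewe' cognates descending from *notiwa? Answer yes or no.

yes

Derive the expected Dodilen reflex of *notiwa:
Dodilen: *notiwa > notiwe > nosiwe > nosewe  (by vowel merger, palatalisation, vowel merger)
Dodilen 'nosewe' matches the regular reflex exactly, so the pair is cognate.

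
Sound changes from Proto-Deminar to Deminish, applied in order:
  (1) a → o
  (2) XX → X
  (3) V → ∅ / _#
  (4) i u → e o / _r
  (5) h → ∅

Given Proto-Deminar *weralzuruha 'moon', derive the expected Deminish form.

Deminish: *weralzuruha > werolzuruho > werolzuruh > werolzoruh > werolzoru  (by vowel merger, apocope, pre-rhotic lowering, h-loss)

werolzoru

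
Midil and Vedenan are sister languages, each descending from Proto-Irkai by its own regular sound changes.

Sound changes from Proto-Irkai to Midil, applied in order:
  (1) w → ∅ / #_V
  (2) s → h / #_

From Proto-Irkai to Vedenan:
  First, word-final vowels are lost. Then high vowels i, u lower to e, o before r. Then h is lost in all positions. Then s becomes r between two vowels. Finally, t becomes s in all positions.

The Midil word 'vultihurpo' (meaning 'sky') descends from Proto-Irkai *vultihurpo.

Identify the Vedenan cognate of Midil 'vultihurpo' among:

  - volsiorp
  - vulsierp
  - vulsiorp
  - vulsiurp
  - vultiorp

Vedenan: *vultihurpo > vultihurp > vultihorp > vultiorp > vulsiorp  (by apocope, pre-rhotic lowering, h-loss, unconditioned shift)

vulsiorp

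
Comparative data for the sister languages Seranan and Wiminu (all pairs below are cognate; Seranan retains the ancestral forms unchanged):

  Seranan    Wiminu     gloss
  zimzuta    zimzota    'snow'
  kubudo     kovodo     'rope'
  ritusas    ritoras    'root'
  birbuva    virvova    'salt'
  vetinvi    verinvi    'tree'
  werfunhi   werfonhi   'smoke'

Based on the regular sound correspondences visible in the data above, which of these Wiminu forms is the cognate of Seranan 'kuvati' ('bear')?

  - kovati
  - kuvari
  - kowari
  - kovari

kovari

birbuva ~ virvova — Seranan u corresponds to Wiminu o after a consonant, before a labial obstruent.
vetinvi ~ verinvi — Seranan t corresponds to Wiminu r between vowels (before a front vowel).
Applying these to Seranan 'kuvati':
  kuvati → kovati   (u→o after a consonant, before a labial obstruent)
  kovati → kovari   (t→r between vowels (before a front vowel))
So the Wiminu cognate is 'kovari'.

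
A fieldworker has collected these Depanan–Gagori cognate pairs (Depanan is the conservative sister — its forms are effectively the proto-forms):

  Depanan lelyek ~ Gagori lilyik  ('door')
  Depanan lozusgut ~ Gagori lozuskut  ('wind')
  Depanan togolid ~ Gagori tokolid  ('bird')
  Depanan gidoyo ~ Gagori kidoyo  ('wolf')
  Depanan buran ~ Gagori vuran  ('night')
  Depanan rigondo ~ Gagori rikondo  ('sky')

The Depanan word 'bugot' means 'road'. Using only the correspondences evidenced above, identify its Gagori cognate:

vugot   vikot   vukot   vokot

buran ~ vuran — Depanan b corresponds to Gagori v word-initially before a back vowel.
togolid ~ tokolid, rigondo ~ rikondo — Depanan g corresponds to Gagori k between vowels (before a back vowel).
Applying these to Depanan 'bugot':
  bugot → vugot   (b→v word-initially before a back vowel)
  vugot → vukot   (g→k between vowels (before a back vowel))
So the Gagori cognate is 'vukot'.

vukot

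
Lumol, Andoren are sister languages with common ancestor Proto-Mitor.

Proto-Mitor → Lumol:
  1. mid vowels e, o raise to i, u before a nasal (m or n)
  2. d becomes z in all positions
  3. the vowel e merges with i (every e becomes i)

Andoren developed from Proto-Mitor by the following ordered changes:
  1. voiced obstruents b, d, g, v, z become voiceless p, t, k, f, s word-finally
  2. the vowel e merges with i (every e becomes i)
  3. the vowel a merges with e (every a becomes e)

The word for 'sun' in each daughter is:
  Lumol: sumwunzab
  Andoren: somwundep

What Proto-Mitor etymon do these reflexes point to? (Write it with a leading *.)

Position 7: Lumol has z, Andoren has d. Andoren preserves d here (none of its changes turn any other segment into d), so the proto-segment is *d.
Position 8: Lumol has a, Andoren has e. Lumol preserves a here (none of its changes turn any other segment into a), so the proto-segment is *a.
Verify the candidate proto-form against each daughter:
Lumol: start from *somwundab.
  rule 1 (pre-nasal raising): somwundab → sumwundab
  rule 2 (unconditioned shift): sumwundab → sumwunzab
  rule 3: no change — sumwunzab
  ⇒ Lumol sumwunzab
Andoren: *somwundab > somwundap > somwundep  (by final devoicing, vowel merger)
*somwundab is the unique common source.

*somwundab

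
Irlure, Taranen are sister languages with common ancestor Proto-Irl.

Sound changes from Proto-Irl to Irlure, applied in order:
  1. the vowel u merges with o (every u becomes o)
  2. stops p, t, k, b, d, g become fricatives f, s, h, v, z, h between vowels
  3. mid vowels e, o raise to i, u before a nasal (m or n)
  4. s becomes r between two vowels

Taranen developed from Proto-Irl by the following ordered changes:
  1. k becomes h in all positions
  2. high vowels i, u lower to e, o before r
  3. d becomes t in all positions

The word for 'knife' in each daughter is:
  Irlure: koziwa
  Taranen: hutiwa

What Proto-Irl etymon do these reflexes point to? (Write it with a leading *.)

Position 1: Irlure has k, Taranen has h. Irlure preserves k here (none of its changes turn any other segment into k), so the proto-segment is *k.
Position 2: Irlure has o, Taranen has u. Taranen preserves u here (none of its changes turn any other segment into u), so the proto-segment is *u.
Position 3: Irlure has z, Taranen has t. Taking the neighbouring segments as reconstructed: Irlure z could go back to *d or *z; Taranen t could go back to *t or *d — the one source consistent with every daughter is *d.
This points to *kudiwa. Verify forward in each daughter:
Irlure: start from *kudiwa.
  rule 1 (vowel merger): kudiwa → kodiwa
  rule 2 (intervocalic lenition): kodiwa → koziwa
  rule 3: no change — koziwa
  rule 4: no change — koziwa
  ⇒ Irlure koziwa
Taranen: start from *kudiwa.
  rule 1 (unconditioned shift): kudiwa → hudiwa
  rule 2: no change — hudiwa
  rule 3 (unconditioned shift): hudiwa → hutiwa
  ⇒ Taranen hutiwa
Only *kudiwa yields all of Irlure koziwa, Taranen hutiwa.

*kudiwa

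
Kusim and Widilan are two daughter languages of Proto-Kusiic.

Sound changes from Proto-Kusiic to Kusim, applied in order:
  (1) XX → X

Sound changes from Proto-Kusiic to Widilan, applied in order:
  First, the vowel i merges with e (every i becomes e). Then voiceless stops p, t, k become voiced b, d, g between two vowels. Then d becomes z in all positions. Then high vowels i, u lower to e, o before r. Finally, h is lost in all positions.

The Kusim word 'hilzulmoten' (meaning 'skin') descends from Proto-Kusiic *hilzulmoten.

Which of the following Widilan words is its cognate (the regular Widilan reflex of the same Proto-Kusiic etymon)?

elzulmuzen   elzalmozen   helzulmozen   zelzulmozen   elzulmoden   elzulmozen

Widilan: *hilzulmoten > helzulmoten > helzulmoden > helzulmozen > elzulmozen  (by vowel merger, intervocalic voicing, unconditioned shift, h-loss)
The other candidates each miss or misapply at least one Widilan change.

elzulmozen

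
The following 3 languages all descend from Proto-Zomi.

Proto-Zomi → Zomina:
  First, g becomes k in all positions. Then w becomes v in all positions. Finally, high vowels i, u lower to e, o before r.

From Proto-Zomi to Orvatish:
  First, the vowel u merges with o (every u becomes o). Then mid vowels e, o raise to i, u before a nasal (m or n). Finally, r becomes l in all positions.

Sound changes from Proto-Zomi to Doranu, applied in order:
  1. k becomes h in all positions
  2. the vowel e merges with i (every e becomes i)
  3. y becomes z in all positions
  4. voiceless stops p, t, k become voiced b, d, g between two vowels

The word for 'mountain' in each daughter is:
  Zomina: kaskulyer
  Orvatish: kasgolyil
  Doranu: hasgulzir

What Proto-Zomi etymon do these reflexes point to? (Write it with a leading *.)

*kasgulyir

Position 4: Zomina has k, Orvatish has g, Doranu has g. Orvatish preserves g here (none of its changes turn any other segment into g), so the proto-segment is *g.
Position 1: Zomina has k, Orvatish has k, Doranu has h. Orvatish preserves k here (none of its changes turn any other segment into k), so the proto-segment is *k.
Verify the candidate proto-form against each daughter:
Zomina: *kasgulyir
  kasgulyir → kaskulyir   [unconditioned shift]
  kaskulyir (rule 2 does not apply)
  kaskulyir → kaskulyer   [pre-rhotic lowering]
  giving Zomina kaskulyer.
Orvatish: *kasgulyir
  kasgulyir → kasgolyir   [vowel merger]
  kasgolyir (rule 2 does not apply)
  kasgolyir → kasgolyil   [unconditioned shift]
  giving Orvatish kasgolyil.
Doranu: *kasgulyir > hasgulyir > hasgulzir  (by unconditioned shift, unconditioned shift)
No other proto-form is consistent with every reflex, so the reconstruction is *kasgulyir.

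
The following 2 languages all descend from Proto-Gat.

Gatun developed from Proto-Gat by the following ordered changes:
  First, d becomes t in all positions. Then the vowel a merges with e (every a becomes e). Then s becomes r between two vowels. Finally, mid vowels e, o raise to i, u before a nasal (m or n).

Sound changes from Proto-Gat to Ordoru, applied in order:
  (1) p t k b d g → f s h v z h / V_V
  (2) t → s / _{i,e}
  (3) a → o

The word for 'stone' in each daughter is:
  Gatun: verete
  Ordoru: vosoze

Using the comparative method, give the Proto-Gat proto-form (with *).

*vasade

Position 2: Gatun has e, Ordoru has o. Taking the neighbouring segments as reconstructed: Gatun e could go back to *a or *e; Ordoru o could go back to *a or *o — the one source consistent with every daughter is *a.
Position 5: Gatun has t, Ordoru has z. Taking the neighbouring segments as reconstructed: Gatun t could go back to *t or *d; Ordoru z could go back to *d or *z — the one source consistent with every daughter is *d.
Continuing position by position gives *vasade; check it forward:
Gatun: *vasade
  vasade → vasate   [unconditioned shift]
  vasate → vesete   [vowel merger]
  vesete → verete   [rhotacism]
  verete (rule 4 does not apply)
  giving Gatun verete.
Ordoru: start from *vasade.
  rule 1 (intervocalic lenition): vasade → vasaze
  rule 2: no change — vasaze
  rule 3 (vowel merger): vasaze → vosoze
  ⇒ Ordoru vosoze
Only *vasade yields all of Gatun verete, Ordoru vosoze.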